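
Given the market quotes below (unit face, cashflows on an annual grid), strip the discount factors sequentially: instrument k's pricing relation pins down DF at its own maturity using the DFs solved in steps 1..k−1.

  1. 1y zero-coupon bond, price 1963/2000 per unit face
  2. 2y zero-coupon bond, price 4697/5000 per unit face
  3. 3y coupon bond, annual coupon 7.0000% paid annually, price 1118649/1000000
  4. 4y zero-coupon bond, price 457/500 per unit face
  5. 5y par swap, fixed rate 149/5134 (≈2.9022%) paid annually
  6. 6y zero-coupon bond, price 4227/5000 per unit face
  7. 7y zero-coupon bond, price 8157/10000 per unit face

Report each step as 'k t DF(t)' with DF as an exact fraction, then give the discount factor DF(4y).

1 1 1963/2000
2 2 4697/5000
3 3 4599/5000
4 4 457/500
5 5 8659/10000
6 6 4227/5000
7 7 8157/10000
DF(4y) = 457/500 ≈ 0.914000

step 1 [1y] zero: DF = P = 1963/2000 ≈ 0.981500
step 2 [2y] zero: DF = P = 4697/5000 ≈ 0.939400
step 3 [3y] bond c/1=7/100: DF=(1118649/1000000 − 7/100·(0.981500+0.939400))/(1+7/100) = 4599/5000 ≈ 0.919800
step 4 [4y] zero: DF = P = 457/500 ≈ 0.914000
step 5 [5y] swap r/1=149/5134: DF=(1 − 149/5134·(0.981500+0.939400+0.919800+0.914000))/(1+149/5134) = 8659/10000 ≈ 0.865900
step 6 [6y] zero: DF = P = 4227/5000 ≈ 0.845400
step 7 [7y] zero: DF = P = 8157/10000 ≈ 0.815700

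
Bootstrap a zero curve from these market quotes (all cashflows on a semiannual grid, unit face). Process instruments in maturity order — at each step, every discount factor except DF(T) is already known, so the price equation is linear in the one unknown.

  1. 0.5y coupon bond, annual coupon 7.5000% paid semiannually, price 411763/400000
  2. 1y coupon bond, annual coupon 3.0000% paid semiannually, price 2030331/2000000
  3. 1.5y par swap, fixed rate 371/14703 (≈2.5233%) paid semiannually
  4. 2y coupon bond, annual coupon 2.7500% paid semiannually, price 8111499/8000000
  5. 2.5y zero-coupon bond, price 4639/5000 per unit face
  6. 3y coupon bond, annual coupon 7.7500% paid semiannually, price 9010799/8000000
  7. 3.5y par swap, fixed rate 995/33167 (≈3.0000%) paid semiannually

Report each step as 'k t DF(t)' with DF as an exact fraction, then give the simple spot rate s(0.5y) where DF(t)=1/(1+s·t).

step 1 [0.5y] bond c/2=3/80: DF=(411763/400000 − 3/80·(0))/(1+3/80) = 4961/5000 ≈ 0.992200
step 2 [1y] bond c/2=3/200: DF=(2030331/2000000 − 3/200·(0.992200))/(1+3/200) = 1971/2000 ≈ 0.985500
step 3 [1.5y] swap r/2=371/29406: DF=(1 − 371/29406·(0.992200+0.985500))/(1+371/29406) = 9629/10000 ≈ 0.962900
step 4 [2y] bond c/2=11/800: DF=(8111499/8000000 − 11/800·(0.992200+0.985500+0.962900))/(1+11/800) = 9603/10000 ≈ 0.960300
step 5 [2.5y] zero: DF = P = 4639/5000 ≈ 0.927800
step 6 [3y] bond c/2=31/800: DF=(9010799/8000000 − 31/800·(0.992200+0.985500+0.962900+0.960300+0.927800))/(1+31/800) = 4521/5000 ≈ 0.904200
step 7 [3.5y] swap r/2=995/66334: DF=(1 − 995/66334·(0.992200+0.985500+0.962900+0.960300+0.927800+0.904200))/(1+995/66334) = 1801/2000 ≈ 0.900500

1 1/2 4961/5000
2 1 1971/2000
3 3/2 9629/10000
4 2 9603/10000
5 5/2 4639/5000
6 3 4521/5000
7 7/2 1801/2000
s(0.5y) = (1/(4961/5000) − 1)/(1/2) = 78/4961 ≈ 1.5723%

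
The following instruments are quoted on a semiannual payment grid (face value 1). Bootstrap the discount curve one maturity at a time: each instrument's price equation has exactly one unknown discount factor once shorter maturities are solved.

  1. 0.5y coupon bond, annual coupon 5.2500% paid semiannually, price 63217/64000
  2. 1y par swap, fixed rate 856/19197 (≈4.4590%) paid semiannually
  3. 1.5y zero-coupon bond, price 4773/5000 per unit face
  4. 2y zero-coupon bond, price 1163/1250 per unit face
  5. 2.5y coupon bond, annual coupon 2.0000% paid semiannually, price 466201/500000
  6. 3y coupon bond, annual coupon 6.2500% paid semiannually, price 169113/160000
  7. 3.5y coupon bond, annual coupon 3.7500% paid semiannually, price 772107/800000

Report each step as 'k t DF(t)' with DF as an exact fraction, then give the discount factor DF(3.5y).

1 1/2 77/80
2 1 2393/2500
3 3/2 4773/5000
4 2 1163/1250
5 5/2 1771/2000
6 3 2207/2500
7 7/2 528/625
DF(3.5y) = 528/625 ≈ 0.844800

step 1 [0.5y] bond c/2=21/800: DF=(63217/64000 − 21/800·(0))/(1+21/800) = 77/80 ≈ 0.962500
step 2 [1y] swap r/2=428/19197: DF=(1 − 428/19197·(0.962500))/(1+428/19197) = 2393/2500 ≈ 0.957200
step 3 [1.5y] zero: DF = P = 4773/5000 ≈ 0.954600
step 4 [2y] zero: DF = P = 1163/1250 ≈ 0.930400
step 5 [2.5y] bond c/2=1/100: DF=(466201/500000 − 1/100·(0.962500+0.957200+0.954600+0.930400))/(1+1/100) = 1771/2000 ≈ 0.885500
step 6 [3y] bond c/2=1/32: DF=(169113/160000 − 1/32·(0.962500+0.957200+0.954600+0.930400+0.885500))/(1+1/32) = 2207/2500 ≈ 0.882800
step 7 [3.5y] bond c/2=3/160: DF=(772107/800000 − 3/160·(0.962500+0.957200+0.954600+0.930400+0.885500+0.882800))/(1+3/160) = 528/625 ≈ 0.844800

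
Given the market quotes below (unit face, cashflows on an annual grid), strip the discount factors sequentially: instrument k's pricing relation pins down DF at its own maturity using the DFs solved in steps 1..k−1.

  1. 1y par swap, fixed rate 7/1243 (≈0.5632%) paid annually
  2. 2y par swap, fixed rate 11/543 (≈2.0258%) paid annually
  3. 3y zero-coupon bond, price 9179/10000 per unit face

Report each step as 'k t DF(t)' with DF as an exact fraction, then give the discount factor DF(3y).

1 1 1243/1250
2 2 2401/2500
3 3 9179/10000
DF(3y) = 9179/10000 ≈ 0.917900

step 1 [1y] swap r/1=7/1243: DF=(1 − 7/1243·(0))/(1+7/1243) = 1243/1250 ≈ 0.994400
step 2 [2y] swap r/1=11/543: DF=(1 − 11/543·(0.994400))/(1+11/543) = 2401/2500 ≈ 0.960400
step 3 [3y] zero: DF = P = 9179/10000 ≈ 0.917900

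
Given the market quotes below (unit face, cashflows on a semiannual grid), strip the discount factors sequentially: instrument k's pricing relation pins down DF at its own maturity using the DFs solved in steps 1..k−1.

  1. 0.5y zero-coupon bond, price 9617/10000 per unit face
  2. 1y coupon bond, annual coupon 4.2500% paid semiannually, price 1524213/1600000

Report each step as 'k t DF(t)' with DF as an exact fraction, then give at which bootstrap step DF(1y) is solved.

step 1 [0.5y] zero: DF = P = 9617/10000 ≈ 0.961700
step 2 [1y] bond c/2=17/800: DF=(1524213/1600000 − 17/800·(0.961700))/(1+17/800) = 1141/1250 ≈ 0.912800

1 1/2 9617/10000
2 1 1141/1250
DF(1y) is solved at step 2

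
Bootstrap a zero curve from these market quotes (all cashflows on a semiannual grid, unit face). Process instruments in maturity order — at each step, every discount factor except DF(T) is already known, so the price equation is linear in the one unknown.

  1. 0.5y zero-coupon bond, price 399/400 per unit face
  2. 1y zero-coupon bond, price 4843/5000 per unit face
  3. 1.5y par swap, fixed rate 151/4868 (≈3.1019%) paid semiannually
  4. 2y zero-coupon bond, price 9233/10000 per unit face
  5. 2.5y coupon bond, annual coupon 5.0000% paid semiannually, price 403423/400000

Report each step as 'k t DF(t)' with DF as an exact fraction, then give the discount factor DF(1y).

step 1 [0.5y] zero: DF = P = 399/400 ≈ 0.997500
step 2 [1y] zero: DF = P = 4843/5000 ≈ 0.968600
step 3 [1.5y] swap r/2=151/9736: DF=(1 − 151/9736·(0.997500+0.968600))/(1+151/9736) = 9547/10000 ≈ 0.954700
step 4 [2y] zero: DF = P = 9233/10000 ≈ 0.923300
step 5 [2.5y] bond c/2=1/40: DF=(403423/400000 − 1/40·(0.997500+0.968600+0.954700+0.923300))/(1+1/40) = 4451/5000 ≈ 0.890200

1 1/2 399/400
2 1 4843/5000
3 3/2 9547/10000
4 2 9233/10000
5 5/2 4451/5000
DF(1y) = 4843/5000 ≈ 0.968600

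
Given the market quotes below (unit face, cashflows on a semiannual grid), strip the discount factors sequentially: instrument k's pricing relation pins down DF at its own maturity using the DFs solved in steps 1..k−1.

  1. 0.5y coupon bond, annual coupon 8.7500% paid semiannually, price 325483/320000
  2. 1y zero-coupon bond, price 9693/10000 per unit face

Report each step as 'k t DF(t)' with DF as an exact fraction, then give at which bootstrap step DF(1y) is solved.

step 1 [0.5y] bond c/2=7/160: DF=(325483/320000 − 7/160·(0))/(1+7/160) = 1949/2000 ≈ 0.974500
step 2 [1y] zero: DF = P = 9693/10000 ≈ 0.969300

1 1/2 1949/2000
2 1 9693/10000
DF(1y) is solved at step 2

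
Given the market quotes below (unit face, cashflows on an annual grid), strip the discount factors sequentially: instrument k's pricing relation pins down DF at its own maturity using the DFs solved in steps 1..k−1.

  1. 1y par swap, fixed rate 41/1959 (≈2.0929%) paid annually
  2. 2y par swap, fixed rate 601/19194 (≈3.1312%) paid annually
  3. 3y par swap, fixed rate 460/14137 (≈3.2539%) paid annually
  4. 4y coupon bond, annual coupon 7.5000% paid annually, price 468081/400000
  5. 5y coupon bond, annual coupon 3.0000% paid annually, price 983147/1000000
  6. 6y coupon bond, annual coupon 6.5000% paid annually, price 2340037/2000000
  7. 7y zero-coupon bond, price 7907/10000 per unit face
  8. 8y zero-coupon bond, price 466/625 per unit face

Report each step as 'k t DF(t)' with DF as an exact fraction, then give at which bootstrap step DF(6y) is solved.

1 1 1959/2000
2 2 9399/10000
3 3 227/250
4 4 8913/10000
5 5 4231/5000
6 6 41/50
7 7 7907/10000
8 8 466/625
DF(6y) is solved at step 6

step 1 [1y] swap r/1=41/1959: DF=(1 − 41/1959·(0))/(1+41/1959) = 1959/2000 ≈ 0.979500
step 2 [2y] swap r/1=601/19194: DF=(1 − 601/19194·(0.979500))/(1+601/19194) = 9399/10000 ≈ 0.939900
step 3 [3y] swap r/1=460/14137: DF=(1 − 460/14137·(0.979500+0.939900))/(1+460/14137) = 227/250 ≈ 0.908000
step 4 [4y] bond c/1=3/40: DF=(468081/400000 − 3/40·(0.979500+0.939900+0.908000))/(1+3/40) = 8913/10000 ≈ 0.891300
step 5 [5y] bond c/1=3/100: DF=(983147/1000000 − 3/100·(0.979500+0.939900+0.908000+0.891300))/(1+3/100) = 4231/5000 ≈ 0.846200
step 6 [6y] bond c/1=13/200: DF=(2340037/2000000 − 13/200·(0.979500+0.939900+0.908000+0.891300+0.846200))/(1+13/200) = 41/50 ≈ 0.820000
step 7 [7y] zero: DF = P = 7907/10000 ≈ 0.790700
step 8 [8y] zero: DF = P = 466/625 ≈ 0.745600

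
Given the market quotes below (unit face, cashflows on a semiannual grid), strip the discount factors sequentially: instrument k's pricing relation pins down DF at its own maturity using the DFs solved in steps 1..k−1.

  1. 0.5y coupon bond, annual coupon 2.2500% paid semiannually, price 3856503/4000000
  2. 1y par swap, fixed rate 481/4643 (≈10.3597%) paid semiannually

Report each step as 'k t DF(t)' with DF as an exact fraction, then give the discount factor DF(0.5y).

1 1/2 4767/5000
2 1 4519/5000
DF(0.5y) = 4767/5000 ≈ 0.953400

step 1 [0.5y] bond c/2=9/800: DF=(3856503/4000000 − 9/800·(0))/(1+9/800) = 4767/5000 ≈ 0.953400
step 2 [1y] swap r/2=481/9286: DF=(1 − 481/9286·(0.953400))/(1+481/9286) = 4519/5000 ≈ 0.903800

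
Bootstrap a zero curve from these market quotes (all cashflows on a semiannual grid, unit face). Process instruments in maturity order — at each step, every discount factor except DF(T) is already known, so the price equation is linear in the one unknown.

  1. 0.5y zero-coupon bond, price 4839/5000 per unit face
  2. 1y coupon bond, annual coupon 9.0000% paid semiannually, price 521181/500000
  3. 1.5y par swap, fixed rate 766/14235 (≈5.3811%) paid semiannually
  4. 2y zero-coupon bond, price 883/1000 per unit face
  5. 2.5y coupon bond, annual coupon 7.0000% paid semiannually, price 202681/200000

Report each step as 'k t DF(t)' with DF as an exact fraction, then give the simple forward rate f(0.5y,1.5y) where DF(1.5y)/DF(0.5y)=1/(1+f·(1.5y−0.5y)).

1 1/2 4839/5000
2 1 4779/5000
3 3/2 4617/5000
4 2 883/1000
5 5/2 853/1000
f(0.5y,1.5y) = ((4839/5000)/(4617/5000) − 1)/(1) = 74/1539 ≈ 4.8083%

step 1 [0.5y] zero: DF = P = 4839/5000 ≈ 0.967800
step 2 [1y] bond c/2=9/200: DF=(521181/500000 − 9/200·(0.967800))/(1+9/200) = 4779/5000 ≈ 0.955800
step 3 [1.5y] swap r/2=383/14235: DF=(1 − 383/14235·(0.967800+0.955800))/(1+383/14235) = 4617/5000 ≈ 0.923400
step 4 [2y] zero: DF = P = 883/1000 ≈ 0.883000
step 5 [2.5y] bond c/2=7/200: DF=(202681/200000 − 7/200·(0.967800+0.955800+0.923400+0.883000))/(1+7/200) = 853/1000 ≈ 0.853000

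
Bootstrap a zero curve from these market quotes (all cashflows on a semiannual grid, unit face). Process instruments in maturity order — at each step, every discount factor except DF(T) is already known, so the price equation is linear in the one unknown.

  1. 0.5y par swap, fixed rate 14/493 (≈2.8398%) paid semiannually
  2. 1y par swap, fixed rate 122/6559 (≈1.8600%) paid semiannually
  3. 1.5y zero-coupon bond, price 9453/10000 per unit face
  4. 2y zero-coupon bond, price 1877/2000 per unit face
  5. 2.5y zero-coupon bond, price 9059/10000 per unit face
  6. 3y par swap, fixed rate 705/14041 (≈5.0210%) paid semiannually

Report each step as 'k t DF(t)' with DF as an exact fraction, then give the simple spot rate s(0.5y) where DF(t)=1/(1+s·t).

1 1/2 493/500
2 1 9817/10000
3 3/2 9453/10000
4 2 1877/2000
5 5/2 9059/10000
6 3 859/1000
s(0.5y) = (1/(493/500) − 1)/(1/2) = 14/493 ≈ 2.8398%

step 1 [0.5y] swap r/2=7/493: DF=(1 − 7/493·(0))/(1+7/493) = 493/500 ≈ 0.986000
step 2 [1y] swap r/2=61/6559: DF=(1 − 61/6559·(0.986000))/(1+61/6559) = 9817/10000 ≈ 0.981700
step 3 [1.5y] zero: DF = P = 9453/10000 ≈ 0.945300
step 4 [2y] zero: DF = P = 1877/2000 ≈ 0.938500
step 5 [2.5y] zero: DF = P = 9059/10000 ≈ 0.905900
step 6 [3y] swap r/2=705/28082: DF=(1 − 705/28082·(0.986000+0.981700+0.945300+0.938500+0.905900))/(1+705/28082) = 859/1000 ≈ 0.859000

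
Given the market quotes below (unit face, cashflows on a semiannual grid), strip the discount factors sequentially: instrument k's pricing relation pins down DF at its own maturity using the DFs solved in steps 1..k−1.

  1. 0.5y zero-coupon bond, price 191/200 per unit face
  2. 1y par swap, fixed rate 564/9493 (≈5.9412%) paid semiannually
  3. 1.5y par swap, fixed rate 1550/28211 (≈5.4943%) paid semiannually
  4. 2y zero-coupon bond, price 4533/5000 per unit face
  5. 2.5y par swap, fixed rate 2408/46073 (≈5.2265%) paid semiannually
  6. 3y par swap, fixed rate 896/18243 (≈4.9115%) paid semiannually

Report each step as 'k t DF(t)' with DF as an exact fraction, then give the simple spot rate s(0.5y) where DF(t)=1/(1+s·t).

step 1 [0.5y] zero: DF = P = 191/200 ≈ 0.955000
step 2 [1y] swap r/2=282/9493: DF=(1 − 282/9493·(0.955000))/(1+282/9493) = 2359/2500 ≈ 0.943600
step 3 [1.5y] swap r/2=775/28211: DF=(1 − 775/28211·(0.955000+0.943600))/(1+775/28211) = 369/400 ≈ 0.922500
step 4 [2y] zero: DF = P = 4533/5000 ≈ 0.906600
step 5 [2.5y] swap r/2=1204/46073: DF=(1 − 1204/46073·(0.955000+0.943600+0.922500+0.906600))/(1+1204/46073) = 2199/2500 ≈ 0.879600
step 6 [3y] swap r/2=448/18243: DF=(1 − 448/18243·(0.955000+0.943600+0.922500+0.906600+0.879600))/(1+448/18243) = 541/625 ≈ 0.865600

1 1/2 191/200
2 1 2359/2500
3 3/2 369/400
4 2 4533/5000
5 5/2 2199/2500
6 3 541/625
s(0.5y) = (1/(191/200) − 1)/(1/2) = 18/191 ≈ 9.4241%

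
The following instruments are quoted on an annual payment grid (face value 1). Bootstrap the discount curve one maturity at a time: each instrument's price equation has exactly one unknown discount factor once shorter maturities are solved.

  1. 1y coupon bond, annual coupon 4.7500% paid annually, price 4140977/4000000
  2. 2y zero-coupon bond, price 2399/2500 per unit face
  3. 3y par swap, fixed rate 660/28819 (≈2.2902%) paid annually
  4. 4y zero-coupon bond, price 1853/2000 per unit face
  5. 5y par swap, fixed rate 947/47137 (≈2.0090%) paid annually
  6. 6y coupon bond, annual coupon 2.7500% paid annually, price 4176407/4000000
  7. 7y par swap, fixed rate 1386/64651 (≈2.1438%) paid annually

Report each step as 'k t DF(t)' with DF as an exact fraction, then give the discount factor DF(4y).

1 1 9883/10000
2 2 2399/2500
3 3 467/500
4 4 1853/2000
5 5 9053/10000
6 6 89/100
7 7 4307/5000
DF(4y) = 1853/2000 ≈ 0.926500

step 1 [1y] bond c/1=19/400: DF=(4140977/4000000 − 19/400·(0))/(1+19/400) = 9883/10000 ≈ 0.988300
step 2 [2y] zero: DF = P = 2399/2500 ≈ 0.959600
step 3 [3y] swap r/1=660/28819: DF=(1 − 660/28819·(0.988300+0.959600))/(1+660/28819) = 467/500 ≈ 0.934000
step 4 [4y] zero: DF = P = 1853/2000 ≈ 0.926500
step 5 [5y] swap r/1=947/47137: DF=(1 − 947/47137·(0.988300+0.959600+0.934000+0.926500))/(1+947/47137) = 9053/10000 ≈ 0.905300
step 6 [6y] bond c/1=11/400: DF=(4176407/4000000 − 11/400·(0.988300+0.959600+0.934000+0.926500+0.905300))/(1+11/400) = 89/100 ≈ 0.890000
step 7 [7y] swap r/1=1386/64651: DF=(1 − 1386/64651·(0.988300+0.959600+0.934000+0.926500+0.905300+0.890000))/(1+1386/64651) = 4307/5000 ≈ 0.861400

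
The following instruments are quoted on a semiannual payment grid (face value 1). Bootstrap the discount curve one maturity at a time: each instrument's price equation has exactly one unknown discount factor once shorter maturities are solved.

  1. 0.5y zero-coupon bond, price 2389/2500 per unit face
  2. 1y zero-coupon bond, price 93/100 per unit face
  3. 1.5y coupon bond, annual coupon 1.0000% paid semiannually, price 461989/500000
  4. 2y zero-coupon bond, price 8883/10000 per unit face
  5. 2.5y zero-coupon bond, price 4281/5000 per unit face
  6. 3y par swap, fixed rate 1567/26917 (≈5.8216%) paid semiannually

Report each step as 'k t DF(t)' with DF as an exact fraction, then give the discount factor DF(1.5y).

step 1 [0.5y] zero: DF = P = 2389/2500 ≈ 0.955600
step 2 [1y] zero: DF = P = 93/100 ≈ 0.930000
step 3 [1.5y] bond c/2=1/200: DF=(461989/500000 − 1/200·(0.955600+0.930000))/(1+1/200) = 91/100 ≈ 0.910000
step 4 [2y] zero: DF = P = 8883/10000 ≈ 0.888300
step 5 [2.5y] zero: DF = P = 4281/5000 ≈ 0.856200
step 6 [3y] swap r/2=1567/53834: DF=(1 − 1567/53834·(0.955600+0.930000+0.910000+0.888300+0.856200))/(1+1567/53834) = 8433/10000 ≈ 0.843300

1 1/2 2389/2500
2 1 93/100
3 3/2 91/100
4 2 8883/10000
5 5/2 4281/5000
6 3 8433/10000
DF(1.5y) = 91/100 ≈ 0.910000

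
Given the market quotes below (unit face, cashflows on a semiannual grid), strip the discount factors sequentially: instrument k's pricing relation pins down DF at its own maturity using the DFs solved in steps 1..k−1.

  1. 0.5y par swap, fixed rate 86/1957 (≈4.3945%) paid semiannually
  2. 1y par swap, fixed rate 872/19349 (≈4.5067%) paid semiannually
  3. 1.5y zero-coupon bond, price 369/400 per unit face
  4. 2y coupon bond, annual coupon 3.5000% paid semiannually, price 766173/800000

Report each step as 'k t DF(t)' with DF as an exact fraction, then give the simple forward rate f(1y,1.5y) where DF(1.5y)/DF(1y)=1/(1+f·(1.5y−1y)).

step 1 [0.5y] swap r/2=43/1957: DF=(1 − 43/1957·(0))/(1+43/1957) = 1957/2000 ≈ 0.978500
step 2 [1y] swap r/2=436/19349: DF=(1 − 436/19349·(0.978500))/(1+436/19349) = 2391/2500 ≈ 0.956400
step 3 [1.5y] zero: DF = P = 369/400 ≈ 0.922500
step 4 [2y] bond c/2=7/400: DF=(766173/800000 − 7/400·(0.978500+0.956400+0.922500))/(1+7/400) = 8921/10000 ≈ 0.892100

1 1/2 1957/2000
2 1 2391/2500
3 3/2 369/400
4 2 8921/10000
f(1y,1.5y) = ((2391/2500)/(369/400) − 1)/(1/2) = 226/3075 ≈ 7.3496%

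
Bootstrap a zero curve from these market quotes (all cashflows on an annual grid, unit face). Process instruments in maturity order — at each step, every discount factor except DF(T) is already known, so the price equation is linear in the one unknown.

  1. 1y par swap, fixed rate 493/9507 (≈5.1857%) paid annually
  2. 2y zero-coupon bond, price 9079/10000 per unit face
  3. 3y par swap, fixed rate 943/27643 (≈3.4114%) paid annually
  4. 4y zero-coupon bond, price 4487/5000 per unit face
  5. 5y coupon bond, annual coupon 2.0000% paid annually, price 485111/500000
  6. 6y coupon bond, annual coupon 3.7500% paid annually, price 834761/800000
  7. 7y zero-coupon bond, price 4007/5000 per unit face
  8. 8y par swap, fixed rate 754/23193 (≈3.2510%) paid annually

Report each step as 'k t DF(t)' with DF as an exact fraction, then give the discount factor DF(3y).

step 1 [1y] swap r/1=493/9507: DF=(1 − 493/9507·(0))/(1+493/9507) = 9507/10000 ≈ 0.950700
step 2 [2y] zero: DF = P = 9079/10000 ≈ 0.907900
step 3 [3y] swap r/1=943/27643: DF=(1 − 943/27643·(0.950700+0.907900))/(1+943/27643) = 9057/10000 ≈ 0.905700
step 4 [4y] zero: DF = P = 4487/5000 ≈ 0.897400
step 5 [5y] bond c/1=1/50: DF=(485111/500000 − 1/50·(0.950700+0.907900+0.905700+0.897400))/(1+1/50) = 4397/5000 ≈ 0.879400
step 6 [6y] bond c/1=3/80: DF=(834761/800000 − 3/80·(0.950700+0.907900+0.905700+0.897400+0.879400))/(1+3/80) = 526/625 ≈ 0.841600
step 7 [7y] zero: DF = P = 4007/5000 ≈ 0.801400
step 8 [8y] swap r/1=754/23193: DF=(1 − 754/23193·(0.950700+0.907900+0.905700+0.897400+0.879400+0.841600+0.801400))/(1+754/23193) = 3869/5000 ≈ 0.773800

1 1 9507/10000
2 2 9079/10000
3 3 9057/10000
4 4 4487/5000
5 5 4397/5000
6 6 526/625
7 7 4007/5000
8 8 3869/5000
DF(3y) = 9057/10000 ≈ 0.905700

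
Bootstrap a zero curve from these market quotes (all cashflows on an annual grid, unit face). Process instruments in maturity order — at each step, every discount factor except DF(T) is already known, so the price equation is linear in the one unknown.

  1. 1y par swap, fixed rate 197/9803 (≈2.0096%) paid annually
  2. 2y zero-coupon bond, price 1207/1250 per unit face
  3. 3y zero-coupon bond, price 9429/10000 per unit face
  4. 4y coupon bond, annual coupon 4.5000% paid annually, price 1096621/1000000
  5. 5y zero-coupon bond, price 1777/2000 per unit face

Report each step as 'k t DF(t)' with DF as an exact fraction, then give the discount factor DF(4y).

1 1 9803/10000
2 2 1207/1250
3 3 9429/10000
4 4 37/40
5 5 1777/2000
DF(4y) = 37/40 ≈ 0.925000

step 1 [1y] swap r/1=197/9803: DF=(1 − 197/9803·(0))/(1+197/9803) = 9803/10000 ≈ 0.980300
step 2 [2y] zero: DF = P = 1207/1250 ≈ 0.965600
step 3 [3y] zero: DF = P = 9429/10000 ≈ 0.942900
step 4 [4y] bond c/1=9/200: DF=(1096621/1000000 − 9/200·(0.980300+0.965600+0.942900))/(1+9/200) = 37/40 ≈ 0.925000
step 5 [5y] zero: DF = P = 1777/2000 ≈ 0.888500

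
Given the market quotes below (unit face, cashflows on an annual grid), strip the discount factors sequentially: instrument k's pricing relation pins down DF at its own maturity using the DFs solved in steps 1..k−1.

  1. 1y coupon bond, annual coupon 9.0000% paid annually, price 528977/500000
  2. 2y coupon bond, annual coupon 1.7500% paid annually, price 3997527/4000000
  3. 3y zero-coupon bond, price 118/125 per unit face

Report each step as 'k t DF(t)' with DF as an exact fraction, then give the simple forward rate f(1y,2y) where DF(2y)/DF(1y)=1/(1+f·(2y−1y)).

step 1 [1y] bond c/1=9/100: DF=(528977/500000 − 9/100·(0))/(1+9/100) = 4853/5000 ≈ 0.970600
step 2 [2y] bond c/1=7/400: DF=(3997527/4000000 − 7/400·(0.970600))/(1+7/400) = 1931/2000 ≈ 0.965500
step 3 [3y] zero: DF = P = 118/125 ≈ 0.944000

1 1 4853/5000
2 2 1931/2000
3 3 118/125
f(1y,2y) = ((4853/5000)/(1931/2000) − 1)/(1) = 51/9655 ≈ 0.5282%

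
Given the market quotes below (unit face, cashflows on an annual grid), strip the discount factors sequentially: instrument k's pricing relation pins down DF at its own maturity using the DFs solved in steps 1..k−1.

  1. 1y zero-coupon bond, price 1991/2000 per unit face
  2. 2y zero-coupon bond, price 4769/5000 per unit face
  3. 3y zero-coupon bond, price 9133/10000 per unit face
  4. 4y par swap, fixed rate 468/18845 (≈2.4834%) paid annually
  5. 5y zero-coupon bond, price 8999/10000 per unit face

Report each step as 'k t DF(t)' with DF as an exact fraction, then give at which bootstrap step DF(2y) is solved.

1 1 1991/2000
2 2 4769/5000
3 3 9133/10000
4 4 1133/1250
5 5 8999/10000
DF(2y) is solved at step 2

step 1 [1y] zero: DF = P = 1991/2000 ≈ 0.995500
step 2 [2y] zero: DF = P = 4769/5000 ≈ 0.953800
step 3 [3y] zero: DF = P = 9133/10000 ≈ 0.913300
step 4 [4y] swap r/1=468/18845: DF=(1 − 468/18845·(0.995500+0.953800+0.913300))/(1+468/18845) = 1133/1250 ≈ 0.906400
step 5 [5y] zero: DF = P = 8999/10000 ≈ 0.899900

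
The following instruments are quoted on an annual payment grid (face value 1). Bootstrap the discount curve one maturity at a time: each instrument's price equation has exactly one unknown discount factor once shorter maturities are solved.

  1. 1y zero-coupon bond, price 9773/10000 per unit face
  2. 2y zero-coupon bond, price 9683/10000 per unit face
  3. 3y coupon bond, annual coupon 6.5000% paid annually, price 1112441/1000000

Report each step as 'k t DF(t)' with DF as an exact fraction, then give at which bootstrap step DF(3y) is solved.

1 1 9773/10000
2 2 9683/10000
3 3 4629/5000
DF(3y) is solved at step 3

step 1 [1y] zero: DF = P = 9773/10000 ≈ 0.977300
step 2 [2y] zero: DF = P = 9683/10000 ≈ 0.968300
step 3 [3y] bond c/1=13/200: DF=(1112441/1000000 − 13/200·(0.977300+0.968300))/(1+13/200) = 4629/5000 ≈ 0.925800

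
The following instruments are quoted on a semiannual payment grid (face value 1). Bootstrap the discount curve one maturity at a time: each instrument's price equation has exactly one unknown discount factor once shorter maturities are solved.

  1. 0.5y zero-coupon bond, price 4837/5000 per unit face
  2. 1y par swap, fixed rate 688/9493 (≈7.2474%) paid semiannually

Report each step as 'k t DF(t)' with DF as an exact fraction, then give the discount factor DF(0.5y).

1 1/2 4837/5000
2 1 582/625
DF(0.5y) = 4837/5000 ≈ 0.967400

step 1 [0.5y] zero: DF = P = 4837/5000 ≈ 0.967400
step 2 [1y] swap r/2=344/9493: DF=(1 − 344/9493·(0.967400))/(1+344/9493) = 582/625 ≈ 0.931200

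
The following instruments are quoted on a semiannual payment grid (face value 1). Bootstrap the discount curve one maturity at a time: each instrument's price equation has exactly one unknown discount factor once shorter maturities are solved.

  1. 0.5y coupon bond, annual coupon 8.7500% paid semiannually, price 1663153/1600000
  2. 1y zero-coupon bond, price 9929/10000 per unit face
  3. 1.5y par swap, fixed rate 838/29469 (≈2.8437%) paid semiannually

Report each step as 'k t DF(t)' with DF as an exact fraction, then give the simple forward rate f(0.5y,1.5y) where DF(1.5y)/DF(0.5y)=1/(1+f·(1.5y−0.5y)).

1 1/2 9959/10000
2 1 9929/10000
3 3/2 9581/10000
f(0.5y,1.5y) = ((9959/10000)/(9581/10000) − 1)/(1) = 378/9581 ≈ 3.9453%

step 1 [0.5y] bond c/2=7/160: DF=(1663153/1600000 − 7/160·(0))/(1+7/160) = 9959/10000 ≈ 0.995900
step 2 [1y] zero: DF = P = 9929/10000 ≈ 0.992900
step 3 [1.5y] swap r/2=419/29469: DF=(1 − 419/29469·(0.995900+0.992900))/(1+419/29469) = 9581/10000 ≈ 0.958100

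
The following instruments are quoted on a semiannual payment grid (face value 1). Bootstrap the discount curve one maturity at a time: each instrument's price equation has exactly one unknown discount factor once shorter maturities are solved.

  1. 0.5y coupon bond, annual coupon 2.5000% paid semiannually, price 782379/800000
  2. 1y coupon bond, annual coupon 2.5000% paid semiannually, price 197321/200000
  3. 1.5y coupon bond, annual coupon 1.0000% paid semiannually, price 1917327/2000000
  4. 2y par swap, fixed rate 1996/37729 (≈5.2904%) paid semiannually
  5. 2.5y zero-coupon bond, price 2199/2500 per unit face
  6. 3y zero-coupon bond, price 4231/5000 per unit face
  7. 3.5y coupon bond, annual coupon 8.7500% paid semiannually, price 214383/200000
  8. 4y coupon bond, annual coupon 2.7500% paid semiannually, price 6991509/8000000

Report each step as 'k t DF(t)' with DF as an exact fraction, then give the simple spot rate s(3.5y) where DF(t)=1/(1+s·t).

1 1/2 9659/10000
2 1 77/80
3 3/2 9443/10000
4 2 4501/5000
5 5/2 2199/2500
6 3 4231/5000
7 7/2 1593/2000
8 4 7767/10000
s(3.5y) = (1/(1593/2000) − 1)/(7/2) = 814/11151 ≈ 7.2998%

step 1 [0.5y] bond c/2=1/80: DF=(782379/800000 − 1/80·(0))/(1+1/80) = 9659/10000 ≈ 0.965900
step 2 [1y] bond c/2=1/80: DF=(197321/200000 − 1/80·(0.965900))/(1+1/80) = 77/80 ≈ 0.962500
step 3 [1.5y] bond c/2=1/200: DF=(1917327/2000000 − 1/200·(0.965900+0.962500))/(1+1/200) = 9443/10000 ≈ 0.944300
step 4 [2y] swap r/2=998/37729: DF=(1 − 998/37729·(0.965900+0.962500+0.944300))/(1+998/37729) = 4501/5000 ≈ 0.900200
step 5 [2.5y] zero: DF = P = 2199/2500 ≈ 0.879600
step 6 [3y] zero: DF = P = 4231/5000 ≈ 0.846200
step 7 [3.5y] bond c/2=7/160: DF=(214383/200000 − 7/160·(0.965900+0.962500+0.944300+0.900200+0.879600+0.846200))/(1+7/160) = 1593/2000 ≈ 0.796500
step 8 [4y] bond c/2=11/800: DF=(6991509/8000000 − 11/800·(0.965900+0.962500+0.944300+0.900200+0.879600+0.846200+0.796500))/(1+11/800) = 7767/10000 ≈ 0.776700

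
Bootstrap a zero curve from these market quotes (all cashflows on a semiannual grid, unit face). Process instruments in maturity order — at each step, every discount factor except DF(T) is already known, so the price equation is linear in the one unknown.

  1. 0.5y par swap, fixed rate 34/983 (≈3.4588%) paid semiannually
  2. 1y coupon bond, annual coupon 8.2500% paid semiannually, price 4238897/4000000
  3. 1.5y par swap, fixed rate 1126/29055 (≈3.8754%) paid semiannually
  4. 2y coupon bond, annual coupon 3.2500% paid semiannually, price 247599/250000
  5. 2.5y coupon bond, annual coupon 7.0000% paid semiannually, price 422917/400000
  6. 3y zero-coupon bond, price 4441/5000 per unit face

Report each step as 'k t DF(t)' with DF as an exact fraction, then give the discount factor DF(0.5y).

1 1/2 983/1000
2 1 2447/2500
3 3/2 9437/10000
4 2 9281/10000
5 5/2 8919/10000
6 3 4441/5000
DF(0.5y) = 983/1000 ≈ 0.983000

step 1 [0.5y] swap r/2=17/983: DF=(1 − 17/983·(0))/(1+17/983) = 983/1000 ≈ 0.983000
step 2 [1y] bond c/2=33/800: DF=(4238897/4000000 − 33/800·(0.983000))/(1+33/800) = 2447/2500 ≈ 0.978800
step 3 [1.5y] swap r/2=563/29055: DF=(1 − 563/29055·(0.983000+0.978800))/(1+563/29055) = 9437/10000 ≈ 0.943700
step 4 [2y] bond c/2=13/800: DF=(247599/250000 − 13/800·(0.983000+0.978800+0.943700))/(1+13/800) = 9281/10000 ≈ 0.928100
step 5 [2.5y] bond c/2=7/200: DF=(422917/400000 − 7/200·(0.983000+0.978800+0.943700+0.928100))/(1+7/200) = 8919/10000 ≈ 0.891900
step 6 [3y] zero: DF = P = 4441/5000 ≈ 0.888200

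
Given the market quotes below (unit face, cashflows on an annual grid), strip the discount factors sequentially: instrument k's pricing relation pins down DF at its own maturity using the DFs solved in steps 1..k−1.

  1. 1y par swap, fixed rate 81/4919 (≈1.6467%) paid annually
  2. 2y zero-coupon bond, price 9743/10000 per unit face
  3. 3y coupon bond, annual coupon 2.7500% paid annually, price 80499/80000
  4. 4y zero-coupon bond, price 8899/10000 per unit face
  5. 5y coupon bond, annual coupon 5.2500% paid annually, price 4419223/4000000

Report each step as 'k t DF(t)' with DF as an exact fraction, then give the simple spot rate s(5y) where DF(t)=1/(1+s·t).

step 1 [1y] swap r/1=81/4919: DF=(1 − 81/4919·(0))/(1+81/4919) = 4919/5000 ≈ 0.983800
step 2 [2y] zero: DF = P = 9743/10000 ≈ 0.974300
step 3 [3y] bond c/1=11/400: DF=(80499/80000 − 11/400·(0.983800+0.974300))/(1+11/400) = 9269/10000 ≈ 0.926900
step 4 [4y] zero: DF = P = 8899/10000 ≈ 0.889900
step 5 [5y] bond c/1=21/400: DF=(4419223/4000000 − 21/400·(0.983800+0.974300+0.926900+0.889900))/(1+21/400) = 4307/5000 ≈ 0.861400

1 1 4919/5000
2 2 9743/10000
3 3 9269/10000
4 4 8899/10000
5 5 4307/5000
s(5y) = (1/(4307/5000) − 1)/(5) = 693/21535 ≈ 3.2180%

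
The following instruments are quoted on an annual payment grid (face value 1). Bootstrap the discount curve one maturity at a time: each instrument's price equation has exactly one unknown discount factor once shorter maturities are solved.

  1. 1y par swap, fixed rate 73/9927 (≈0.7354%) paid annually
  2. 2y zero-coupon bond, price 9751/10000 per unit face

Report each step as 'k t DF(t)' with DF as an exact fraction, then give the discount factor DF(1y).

step 1 [1y] swap r/1=73/9927: DF=(1 − 73/9927·(0))/(1+73/9927) = 9927/10000 ≈ 0.992700
step 2 [2y] zero: DF = P = 9751/10000 ≈ 0.975100

1 1 9927/10000
2 2 9751/10000
DF(1y) = 9927/10000 ≈ 0.992700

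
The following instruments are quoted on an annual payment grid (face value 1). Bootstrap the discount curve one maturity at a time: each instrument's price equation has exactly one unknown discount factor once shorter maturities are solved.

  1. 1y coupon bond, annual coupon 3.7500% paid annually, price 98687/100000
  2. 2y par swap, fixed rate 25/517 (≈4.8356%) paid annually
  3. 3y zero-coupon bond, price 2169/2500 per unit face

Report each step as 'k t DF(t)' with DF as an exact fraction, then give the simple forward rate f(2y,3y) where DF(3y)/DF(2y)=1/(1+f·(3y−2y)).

1 1 1189/1250
2 2 91/100
3 3 2169/2500
f(2y,3y) = ((91/100)/(2169/2500) − 1)/(1) = 106/2169 ≈ 4.8870%

step 1 [1y] bond c/1=3/80: DF=(98687/100000 − 3/80·(0))/(1+3/80) = 1189/1250 ≈ 0.951200
step 2 [2y] swap r/1=25/517: DF=(1 − 25/517·(0.951200))/(1+25/517) = 91/100 ≈ 0.910000
step 3 [3y] zero: DF = P = 2169/2500 ≈ 0.867600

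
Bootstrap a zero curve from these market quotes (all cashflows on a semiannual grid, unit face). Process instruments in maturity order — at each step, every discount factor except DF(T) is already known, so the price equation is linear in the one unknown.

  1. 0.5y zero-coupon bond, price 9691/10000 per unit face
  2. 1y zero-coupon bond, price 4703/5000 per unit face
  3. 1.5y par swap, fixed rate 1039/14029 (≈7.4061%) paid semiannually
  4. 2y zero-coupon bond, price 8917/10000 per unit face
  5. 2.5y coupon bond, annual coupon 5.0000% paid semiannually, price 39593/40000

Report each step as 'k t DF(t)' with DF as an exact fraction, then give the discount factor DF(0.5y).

step 1 [0.5y] zero: DF = P = 9691/10000 ≈ 0.969100
step 2 [1y] zero: DF = P = 4703/5000 ≈ 0.940600
step 3 [1.5y] swap r/2=1039/28058: DF=(1 − 1039/28058·(0.969100+0.940600))/(1+1039/28058) = 8961/10000 ≈ 0.896100
step 4 [2y] zero: DF = P = 8917/10000 ≈ 0.891700
step 5 [2.5y] bond c/2=1/40: DF=(39593/40000 − 1/40·(0.969100+0.940600+0.896100+0.891700))/(1+1/40) = 1751/2000 ≈ 0.875500

1 1/2 9691/10000
2 1 4703/5000
3 3/2 8961/10000
4 2 8917/10000
5 5/2 1751/2000
DF(0.5y) = 9691/10000 ≈ 0.969100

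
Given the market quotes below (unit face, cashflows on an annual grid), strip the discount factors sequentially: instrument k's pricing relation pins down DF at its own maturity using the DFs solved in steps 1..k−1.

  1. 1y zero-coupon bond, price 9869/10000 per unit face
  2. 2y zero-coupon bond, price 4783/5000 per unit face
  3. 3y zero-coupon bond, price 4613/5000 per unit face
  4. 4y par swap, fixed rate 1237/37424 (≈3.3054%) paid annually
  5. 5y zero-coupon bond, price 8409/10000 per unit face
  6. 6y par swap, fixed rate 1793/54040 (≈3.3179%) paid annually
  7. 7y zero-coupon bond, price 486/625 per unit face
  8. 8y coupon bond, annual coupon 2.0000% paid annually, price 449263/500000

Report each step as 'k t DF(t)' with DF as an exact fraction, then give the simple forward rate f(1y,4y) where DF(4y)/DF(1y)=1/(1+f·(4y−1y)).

step 1 [1y] zero: DF = P = 9869/10000 ≈ 0.986900
step 2 [2y] zero: DF = P = 4783/5000 ≈ 0.956600
step 3 [3y] zero: DF = P = 4613/5000 ≈ 0.922600
step 4 [4y] swap r/1=1237/37424: DF=(1 − 1237/37424·(0.986900+0.956600+0.922600))/(1+1237/37424) = 8763/10000 ≈ 0.876300
step 5 [5y] zero: DF = P = 8409/10000 ≈ 0.840900
step 6 [6y] swap r/1=1793/54040: DF=(1 − 1793/54040·(0.986900+0.956600+0.922600+0.876300+0.840900))/(1+1793/54040) = 8207/10000 ≈ 0.820700
step 7 [7y] zero: DF = P = 486/625 ≈ 0.777600
step 8 [8y] bond c/1=1/50: DF=(449263/500000 − 1/50·(0.986900+0.956600+0.922600+0.876300+0.840900+0.820700+0.777600))/(1+1/50) = 7597/10000 ≈ 0.759700

1 1 9869/10000
2 2 4783/5000
3 3 4613/5000
4 4 8763/10000
5 5 8409/10000
6 6 8207/10000
7 7 486/625
8 8 7597/10000
f(1y,4y) = ((9869/10000)/(8763/10000) − 1)/(3) = 1106/26289 ≈ 4.2071%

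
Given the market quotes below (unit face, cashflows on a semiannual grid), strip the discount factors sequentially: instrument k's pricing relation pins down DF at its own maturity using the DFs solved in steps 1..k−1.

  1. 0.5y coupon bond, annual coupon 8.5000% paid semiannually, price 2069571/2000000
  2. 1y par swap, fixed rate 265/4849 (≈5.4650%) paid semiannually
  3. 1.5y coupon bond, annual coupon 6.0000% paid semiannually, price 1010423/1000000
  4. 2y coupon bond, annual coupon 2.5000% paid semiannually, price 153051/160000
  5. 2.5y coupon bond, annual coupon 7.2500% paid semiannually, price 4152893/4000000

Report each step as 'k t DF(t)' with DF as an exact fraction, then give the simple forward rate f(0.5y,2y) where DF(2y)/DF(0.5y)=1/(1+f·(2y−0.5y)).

step 1 [0.5y] bond c/2=17/400: DF=(2069571/2000000 − 17/400·(0))/(1+17/400) = 4963/5000 ≈ 0.992600
step 2 [1y] swap r/2=265/9698: DF=(1 − 265/9698·(0.992600))/(1+265/9698) = 947/1000 ≈ 0.947000
step 3 [1.5y] bond c/2=3/100: DF=(1010423/1000000 − 3/100·(0.992600+0.947000))/(1+3/100) = 1849/2000 ≈ 0.924500
step 4 [2y] bond c/2=1/80: DF=(153051/160000 − 1/80·(0.992600+0.947000+0.924500))/(1+1/80) = 4547/5000 ≈ 0.909400
step 5 [2.5y] bond c/2=29/800: DF=(4152893/4000000 − 29/800·(0.992600+0.947000+0.924500+0.909400))/(1+29/800) = 8699/10000 ≈ 0.869900

1 1/2 4963/5000
2 1 947/1000
3 3/2 1849/2000
4 2 4547/5000
5 5/2 8699/10000
f(0.5y,2y) = ((4963/5000)/(4547/5000) − 1)/(3/2) = 832/13641 ≈ 6.0993%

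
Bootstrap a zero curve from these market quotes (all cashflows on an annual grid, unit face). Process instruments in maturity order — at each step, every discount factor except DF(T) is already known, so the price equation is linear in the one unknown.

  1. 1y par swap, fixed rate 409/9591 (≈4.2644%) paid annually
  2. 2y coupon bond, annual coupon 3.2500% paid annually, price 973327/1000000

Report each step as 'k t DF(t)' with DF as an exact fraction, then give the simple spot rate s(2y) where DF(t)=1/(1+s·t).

step 1 [1y] swap r/1=409/9591: DF=(1 − 409/9591·(0))/(1+409/9591) = 9591/10000 ≈ 0.959100
step 2 [2y] bond c/1=13/400: DF=(973327/1000000 − 13/400·(0.959100))/(1+13/400) = 73/80 ≈ 0.912500

1 1 9591/10000
2 2 73/80
s(2y) = (1/(73/80) − 1)/(2) = 7/146 ≈ 4.7945%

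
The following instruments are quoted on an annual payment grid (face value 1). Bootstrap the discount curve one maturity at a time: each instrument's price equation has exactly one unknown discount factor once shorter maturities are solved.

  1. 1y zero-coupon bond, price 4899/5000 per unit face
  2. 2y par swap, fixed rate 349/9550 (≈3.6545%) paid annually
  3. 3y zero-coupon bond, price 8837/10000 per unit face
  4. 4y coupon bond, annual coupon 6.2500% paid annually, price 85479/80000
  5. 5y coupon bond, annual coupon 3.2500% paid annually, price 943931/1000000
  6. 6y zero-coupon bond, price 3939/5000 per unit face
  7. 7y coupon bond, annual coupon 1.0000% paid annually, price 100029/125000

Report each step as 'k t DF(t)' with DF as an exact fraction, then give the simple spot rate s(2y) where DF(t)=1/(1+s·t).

1 1 4899/5000
2 2 4651/5000
3 3 8837/10000
4 4 8413/10000
5 5 3999/5000
6 6 3939/5000
7 7 3703/5000
s(2y) = (1/(4651/5000) − 1)/(2) = 349/9302 ≈ 3.7519%

step 1 [1y] zero: DF = P = 4899/5000 ≈ 0.979800
step 2 [2y] swap r/1=349/9550: DF=(1 − 349/9550·(0.979800))/(1+349/9550) = 4651/5000 ≈ 0.930200
step 3 [3y] zero: DF = P = 8837/10000 ≈ 0.883700
step 4 [4y] bond c/1=1/16: DF=(85479/80000 − 1/16·(0.979800+0.930200+0.883700))/(1+1/16) = 8413/10000 ≈ 0.841300
step 5 [5y] bond c/1=13/400: DF=(943931/1000000 − 13/400·(0.979800+0.930200+0.883700+0.841300))/(1+13/400) = 3999/5000 ≈ 0.799800
step 6 [6y] zero: DF = P = 3939/5000 ≈ 0.787800
step 7 [7y] bond c/1=1/100: DF=(100029/125000 − 1/100·(0.979800+0.930200+0.883700+0.841300+0.799800+0.787800))/(1+1/100) = 3703/5000 ≈ 0.740600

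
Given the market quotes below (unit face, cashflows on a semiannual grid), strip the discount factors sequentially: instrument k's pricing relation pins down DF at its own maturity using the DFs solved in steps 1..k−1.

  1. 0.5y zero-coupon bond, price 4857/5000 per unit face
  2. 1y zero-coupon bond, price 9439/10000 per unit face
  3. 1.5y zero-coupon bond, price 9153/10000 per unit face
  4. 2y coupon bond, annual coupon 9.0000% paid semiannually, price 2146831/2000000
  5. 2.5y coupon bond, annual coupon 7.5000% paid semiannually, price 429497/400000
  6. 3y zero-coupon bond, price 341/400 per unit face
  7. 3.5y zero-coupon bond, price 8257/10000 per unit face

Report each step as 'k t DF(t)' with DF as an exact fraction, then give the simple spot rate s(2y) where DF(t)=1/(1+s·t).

1 1/2 4857/5000
2 1 9439/10000
3 3/2 9153/10000
4 2 9053/10000
5 5/2 8999/10000
6 3 341/400
7 7/2 8257/10000
s(2y) = (1/(9053/10000) − 1)/(2) = 947/18106 ≈ 5.2303%

step 1 [0.5y] zero: DF = P = 4857/5000 ≈ 0.971400
step 2 [1y] zero: DF = P = 9439/10000 ≈ 0.943900
step 3 [1.5y] zero: DF = P = 9153/10000 ≈ 0.915300
step 4 [2y] bond c/2=9/200: DF=(2146831/2000000 − 9/200·(0.971400+0.943900+0.915300))/(1+9/200) = 9053/10000 ≈ 0.905300
step 5 [2.5y] bond c/2=3/80: DF=(429497/400000 − 3/80·(0.971400+0.943900+0.915300+0.905300))/(1+3/80) = 8999/10000 ≈ 0.899900
step 6 [3y] zero: DF = P = 341/400 ≈ 0.852500
step 7 [3.5y] zero: DF = P = 8257/10000 ≈ 0.825700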